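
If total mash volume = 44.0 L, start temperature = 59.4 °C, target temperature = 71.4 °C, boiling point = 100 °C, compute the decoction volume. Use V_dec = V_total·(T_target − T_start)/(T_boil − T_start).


V_dec = 44.0·(71.4 − 59.4)/(100 − 59.4)

13.0049 L


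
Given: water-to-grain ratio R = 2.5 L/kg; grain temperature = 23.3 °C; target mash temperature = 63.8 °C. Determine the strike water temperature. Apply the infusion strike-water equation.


T_strike = (0.41/R)·(T_mash − T_grain) + T_mash
T_strike = (0.41/2.5)·(63.8 − 23.3) + 63.8

70.4420 °C


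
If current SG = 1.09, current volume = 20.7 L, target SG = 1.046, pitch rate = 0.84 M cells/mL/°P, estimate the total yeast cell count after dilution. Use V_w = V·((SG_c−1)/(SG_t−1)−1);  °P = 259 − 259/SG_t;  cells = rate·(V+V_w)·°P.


V_w = 20.7·((1.09−1)/(1.046−1)−1) = 19.8000
V_final = 20.7 + 19.8000 = 40.5000
°P = 259 − 259/1.046 = 11.3901
cells = 0.84·40.5000·11.3901

387.4898 billion cells


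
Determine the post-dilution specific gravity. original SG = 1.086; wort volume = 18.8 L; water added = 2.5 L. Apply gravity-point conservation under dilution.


SG_new = 1 + (SG_old − 1)·V_old/(V_old + V_water)
pts = (1.086 − 1)·1000·18.8/(18.8 + 2.5) = 75.9061
SG_new = 1 + 75.9061/1000

1.0759


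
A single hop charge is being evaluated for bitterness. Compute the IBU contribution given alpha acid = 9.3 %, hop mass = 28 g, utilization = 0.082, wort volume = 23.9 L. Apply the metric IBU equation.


IBU = (α/100)·mass·U·1000 / V
IBU = (9.3/100)·28·0.082·1000 / 23.9

8.9342 IBU


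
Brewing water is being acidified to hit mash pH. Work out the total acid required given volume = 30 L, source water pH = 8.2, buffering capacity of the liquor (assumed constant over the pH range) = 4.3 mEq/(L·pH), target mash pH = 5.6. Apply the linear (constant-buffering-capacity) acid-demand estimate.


acid = buffering capacity · (pH_source − pH_target) · V
acid = 4.3 · (8.2 − 5.6) · 30

335.4000 mEq


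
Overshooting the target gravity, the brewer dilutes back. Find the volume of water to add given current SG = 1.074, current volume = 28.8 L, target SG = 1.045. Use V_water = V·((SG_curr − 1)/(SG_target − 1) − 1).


V_water = 28.8·((1.074 − 1)/(1.045 − 1) − 1)

18.5600 L


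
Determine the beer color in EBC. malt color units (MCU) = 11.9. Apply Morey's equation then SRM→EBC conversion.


SRM = 1.4922·MCU^0.6859;  EBC = SRM·1.97
SRM = 1.4922·11.9^0.6859 = 8.1573
EBC = 8.1573·1.97

16.0698 EBC


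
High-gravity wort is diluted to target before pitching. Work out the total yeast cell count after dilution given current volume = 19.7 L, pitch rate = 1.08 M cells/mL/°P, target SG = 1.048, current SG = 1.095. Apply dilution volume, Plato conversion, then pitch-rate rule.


V_w = V·((SG_c−1)/(SG_t−1)−1);  °P = 259 − 259/SG_t;  cells = rate·(V+V_w)·°P
V_w = 19.7·((1.095−1)/(1.048−1)−1) = 19.2896
V_final = 19.7 + 19.2896 = 38.9896
°P = 259 − 259/1.048 = 11.8626
cells = 1.08·38.9896·11.8626

499.5191 billion cells


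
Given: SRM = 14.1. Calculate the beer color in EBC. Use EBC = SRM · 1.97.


EBC = 14.1 · 1.97

27.7770 EBC


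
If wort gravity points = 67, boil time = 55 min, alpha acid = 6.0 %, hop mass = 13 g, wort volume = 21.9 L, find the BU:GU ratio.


U = 1.65·0.000125^(GP/1000)·(1−e^(−0.04t))/4.15;  IBU = (α/100)·m·U·1000/V;  BU:GU = IBU/GP
U = 1.65·0.000125^(67/1000)·(1−e^(−0.04·55))/4.15 = 0.1936
IBU = (6.0/100)·13·0.1936·1000/21.9 = 6.8957
BU:GU = 6.8957/67

0.1029


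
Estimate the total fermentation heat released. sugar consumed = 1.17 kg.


Q = m_sugar · 590 kJ/kg
Q = 1.17 · 590

690.3000 kJ


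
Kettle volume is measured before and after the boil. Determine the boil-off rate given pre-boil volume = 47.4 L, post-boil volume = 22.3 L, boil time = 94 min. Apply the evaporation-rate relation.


rate = (V_pre − V_post) / (t_min/60)
rate = (47.4 − 22.3) / (94/60)

16.0213 L/hr


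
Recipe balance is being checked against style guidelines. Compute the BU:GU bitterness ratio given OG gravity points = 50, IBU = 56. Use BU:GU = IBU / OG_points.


BU:GU = 56 / 50

1.1200


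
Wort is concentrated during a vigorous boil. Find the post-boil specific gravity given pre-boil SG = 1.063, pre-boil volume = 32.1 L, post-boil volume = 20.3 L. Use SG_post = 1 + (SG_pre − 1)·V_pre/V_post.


pts_pre = (1.063 − 1)·1000 = 63.0000
pts_post = 63.0000·32.1/20.3 = 99.6207
SG_post = 1 + 99.6207/1000

1.0996


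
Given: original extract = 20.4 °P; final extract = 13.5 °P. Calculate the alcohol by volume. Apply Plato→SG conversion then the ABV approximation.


SG = 259/(259 − P);  ABV = (OG − FG)·131.25
OG = 259/(259 − 20.4) = 1.0855
FG = 259/(259 − 13.5) = 1.0550
ABV = (1.0855 − 1.0550)·131.25

4.0043 % ABV


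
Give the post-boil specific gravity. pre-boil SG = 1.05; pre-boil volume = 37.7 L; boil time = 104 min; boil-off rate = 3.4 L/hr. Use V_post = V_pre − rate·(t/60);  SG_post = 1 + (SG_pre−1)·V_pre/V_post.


V_post = 37.7 − 3.4·(104/60) = 31.8067
SG_post = 1 + (1.05 − 1)·37.7/31.8067

1.0593


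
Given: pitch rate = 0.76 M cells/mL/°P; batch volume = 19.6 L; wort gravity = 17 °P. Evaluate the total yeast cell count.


cells (billions) = rate · V_L · °P
cells = 0.76 · 19.6 · 17

253.2320 billion cells


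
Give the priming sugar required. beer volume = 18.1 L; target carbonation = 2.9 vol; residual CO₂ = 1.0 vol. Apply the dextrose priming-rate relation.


sugar = (target − residual)·4.0·V
sugar = (2.9 − 1.0)·4.0·18.1

137.5600 g


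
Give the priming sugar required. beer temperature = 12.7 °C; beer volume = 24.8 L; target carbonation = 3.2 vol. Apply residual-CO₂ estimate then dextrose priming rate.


residual = 14.695·(0.01821 + 0.09011·e^(−0.04·T));  sugar = (target − residual)·4.0·V
residual = 14.695·(0.01821 + 0.09011·e^(−0.04·12.7)) = 1.0643
sugar = (3.2 − 1.0643)·4.0·24.8

211.8571 g


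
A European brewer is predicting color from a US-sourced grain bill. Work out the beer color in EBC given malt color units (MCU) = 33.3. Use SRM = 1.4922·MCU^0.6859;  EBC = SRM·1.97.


SRM = 1.4922·33.3^0.6859 = 16.5223
EBC = 16.5223·1.97

32.5490 EBC


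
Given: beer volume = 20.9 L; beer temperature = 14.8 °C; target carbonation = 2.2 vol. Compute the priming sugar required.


residual = 14.695·(0.01821 + 0.09011·e^(−0.04·T));  sugar = (target − residual)·4.0·V
residual = 14.695·(0.01821 + 0.09011·e^(−0.04·14.8)) = 1.0002
sugar = (2.2 − 1.0002)·4.0·20.9

100.3074 g


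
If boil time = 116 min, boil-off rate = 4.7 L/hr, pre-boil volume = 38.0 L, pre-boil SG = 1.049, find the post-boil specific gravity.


V_post = V_pre − rate·(t/60);  SG_post = 1 + (SG_pre−1)·V_pre/V_post
V_post = 38.0 − 4.7·(116/60) = 28.9133
SG_post = 1 + (1.049 − 1)·38.0/28.9133

1.0644


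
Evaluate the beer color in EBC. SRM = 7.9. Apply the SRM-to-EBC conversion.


EBC = SRM · 1.97
EBC = 7.9 · 1.97

15.5630 EBC


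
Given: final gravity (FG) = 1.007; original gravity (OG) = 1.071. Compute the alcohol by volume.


ABV = (OG − FG) · 131.25
ABV = (1.071 − 1.007) · 131.25

8.4000 % ABV


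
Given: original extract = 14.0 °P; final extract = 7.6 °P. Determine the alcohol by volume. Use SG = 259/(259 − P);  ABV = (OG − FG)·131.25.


OG = 259/(259 − 14.0) = 1.0571
FG = 259/(259 − 7.6) = 1.0302
ABV = (1.0571 − 1.0302)·131.25

3.5322 % ABV


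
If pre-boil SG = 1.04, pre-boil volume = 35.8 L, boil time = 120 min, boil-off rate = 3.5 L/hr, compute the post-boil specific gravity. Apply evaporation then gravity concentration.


V_post = V_pre − rate·(t/60);  SG_post = 1 + (SG_pre−1)·V_pre/V_post
V_post = 35.8 − 3.5·(120/60) = 28.8000
SG_post = 1 + (1.04 − 1)·35.8/28.8000

1.0497


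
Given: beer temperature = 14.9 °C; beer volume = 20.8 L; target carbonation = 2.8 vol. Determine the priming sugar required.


residual = 14.695·(0.01821 + 0.09011·e^(−0.04·T));  sugar = (target − residual)·4.0·V
residual = 14.695·(0.01821 + 0.09011·e^(−0.04·14.9)) = 0.9972
sugar = (2.8 − 0.9972)·4.0·20.8

149.9907 g


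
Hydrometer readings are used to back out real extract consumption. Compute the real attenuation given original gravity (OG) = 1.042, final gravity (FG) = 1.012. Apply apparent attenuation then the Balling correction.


AA = (OG−FG)/(OG−1)·100;  RA = AA·0.8192
AA = (1.042 − 1.012)/(1.042 − 1)·100 = 71.4286
RA = 71.4286·0.8192

58.5143 %


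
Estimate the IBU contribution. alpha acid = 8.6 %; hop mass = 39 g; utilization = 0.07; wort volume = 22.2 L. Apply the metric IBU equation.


IBU = (α/100)·mass·U·1000 / V
IBU = (8.6/100)·39·0.07·1000 / 22.2

10.5757 IBU


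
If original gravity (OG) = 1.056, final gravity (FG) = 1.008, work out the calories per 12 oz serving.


ABW = (OG−FG)·131.25·0.79/FG;  °P = 259 − 259/SG (for OG→OE and FG→AE);  RE = 0.1808·OE + 0.8192·AE;  Cal = (6.9·ABW + 4·(RE−0.1))·FG·3.55
ABW = (1.056 − 1.008)·131.25·0.79/1.008 = 4.9375
OE = 259 − 259/1.056 = 13.7348 °P
AE = 259 − 259/1.008 = 2.0556 °P
RE = 0.1808·13.7348 + 0.8192·2.0556 = 4.1672 °P
Cal = (6.9·4.9375 + 4·(4.1672−0.1))·1.008·3.55

180.1275 kcal


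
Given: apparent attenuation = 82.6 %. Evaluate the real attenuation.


RA = AA · 0.8192
RA = 82.6 · 0.8192

67.6659 %


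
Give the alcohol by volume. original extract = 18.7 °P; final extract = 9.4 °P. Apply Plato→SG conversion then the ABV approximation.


SG = 259/(259 − P);  ABV = (OG − FG)·131.25
OG = 259/(259 − 18.7) = 1.0778
FG = 259/(259 − 9.4) = 1.0377
ABV = (1.0778 − 1.0377)·131.25

5.2709 % ABV


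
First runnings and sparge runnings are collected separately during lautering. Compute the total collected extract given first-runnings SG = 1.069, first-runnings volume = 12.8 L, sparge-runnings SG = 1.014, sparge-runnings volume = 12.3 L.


total = Σ (SG_i − 1)·1000·V_i
first = (1.069 − 1)·1000·12.8 = 883.2000
sparge = (1.014 − 1)·1000·12.3 = 172.2000
total = 883.2000 + 172.2000

1055.4000 gravity·L


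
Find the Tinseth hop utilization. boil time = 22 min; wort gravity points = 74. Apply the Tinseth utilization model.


U = 1.65·0.000125^(GP/1000) · (1 − e^(−0.04·t))/4.15
bigness = 1.65·0.000125^(74/1000) = 0.8485
boil_factor = (1 − e^(−0.04·22))/4.15 = 0.1410
U = 0.8485 · 0.1410

0.1197


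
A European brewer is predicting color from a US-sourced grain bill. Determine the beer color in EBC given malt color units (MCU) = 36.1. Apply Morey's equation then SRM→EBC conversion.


SRM = 1.4922·MCU^0.6859;  EBC = SRM·1.97
SRM = 1.4922·36.1^0.6859 = 17.4631
EBC = 17.4631·1.97

34.4023 EBC


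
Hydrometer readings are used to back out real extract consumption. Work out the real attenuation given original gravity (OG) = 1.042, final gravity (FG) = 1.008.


AA = (OG−FG)/(OG−1)·100;  RA = AA·0.8192
AA = (1.042 − 1.008)/(1.042 − 1)·100 = 80.9524
RA = 80.9524·0.8192

66.3162 %


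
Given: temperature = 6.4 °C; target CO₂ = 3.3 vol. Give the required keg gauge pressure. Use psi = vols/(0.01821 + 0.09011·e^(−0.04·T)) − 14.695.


psi = 3.3/(0.01821 + 0.09011·e^(−0.04·6.4)) − 14.695

22.8187 psi


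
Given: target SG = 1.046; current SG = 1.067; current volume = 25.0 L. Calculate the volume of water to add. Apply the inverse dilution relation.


V_water = V·((SG_curr − 1)/(SG_target − 1) − 1)
V_water = 25.0·((1.067 − 1)/(1.046 − 1) − 1)

11.4130 L


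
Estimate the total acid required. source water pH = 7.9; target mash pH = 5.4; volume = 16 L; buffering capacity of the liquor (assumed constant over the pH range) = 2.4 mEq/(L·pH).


acid = buffering capacity · (pH_source − pH_target) · V
acid = 2.4 · (7.9 − 5.4) · 16

96.0000 mEq


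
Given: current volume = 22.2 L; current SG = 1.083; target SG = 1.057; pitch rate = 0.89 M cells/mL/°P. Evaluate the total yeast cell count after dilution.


V_w = V·((SG_c−1)/(SG_t−1)−1);  °P = 259 − 259/SG_t;  cells = rate·(V+V_w)·°P
V_w = 22.2·((1.083−1)/(1.057−1)−1) = 10.1263
V_final = 22.2 + 10.1263 = 32.3263
°P = 259 − 259/1.057 = 13.9669
cells = 0.89·32.3263·13.9669

401.8332 billion cells


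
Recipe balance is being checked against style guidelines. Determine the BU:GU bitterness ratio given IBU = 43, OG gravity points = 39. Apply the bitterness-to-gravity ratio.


BU:GU = IBU / OG_points
BU:GU = 43 / 39

1.1026


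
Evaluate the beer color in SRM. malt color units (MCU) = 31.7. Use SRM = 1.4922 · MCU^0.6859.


SRM = 1.4922 · 31.7^0.6859

15.9736 SRM


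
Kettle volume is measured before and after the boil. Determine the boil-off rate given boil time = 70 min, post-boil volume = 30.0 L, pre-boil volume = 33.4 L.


rate = (V_pre − V_post) / (t_min/60)
rate = (33.4 − 30.0) / (70/60)

2.9143 L/hr


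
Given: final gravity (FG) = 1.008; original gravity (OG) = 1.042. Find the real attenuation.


AA = (OG−FG)/(OG−1)·100;  RA = AA·0.8192
AA = (1.042 − 1.008)/(1.042 − 1)·100 = 80.9524
RA = 80.9524·0.8192

66.3162 %


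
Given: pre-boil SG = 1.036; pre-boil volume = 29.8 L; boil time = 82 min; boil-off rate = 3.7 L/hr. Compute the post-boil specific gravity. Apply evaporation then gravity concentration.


V_post = V_pre − rate·(t/60);  SG_post = 1 + (SG_pre−1)·V_pre/V_post
V_post = 29.8 − 3.7·(82/60) = 24.7433
SG_post = 1 + (1.036 − 1)·29.8/24.7433

1.0434


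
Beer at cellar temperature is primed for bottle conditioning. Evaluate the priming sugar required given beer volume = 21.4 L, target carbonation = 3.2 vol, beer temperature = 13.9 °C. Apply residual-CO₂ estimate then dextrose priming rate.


residual = 14.695·(0.01821 + 0.09011·e^(−0.04·T));  sugar = (target − residual)·4.0·V
residual = 14.695·(0.01821 + 0.09011·e^(−0.04·13.9)) = 1.0270
sugar = (3.2 − 1.0270)·4.0·21.4

186.0085 g


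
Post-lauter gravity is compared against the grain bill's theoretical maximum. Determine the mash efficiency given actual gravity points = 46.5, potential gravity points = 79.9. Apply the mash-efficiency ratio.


efficiency = actual / potential × 100
efficiency = 46.5 / 79.9 × 100

58.1977 %


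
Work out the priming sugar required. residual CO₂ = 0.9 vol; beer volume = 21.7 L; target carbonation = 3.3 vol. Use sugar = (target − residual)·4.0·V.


sugar = (3.3 − 0.9)·4.0·21.7

208.3200 g


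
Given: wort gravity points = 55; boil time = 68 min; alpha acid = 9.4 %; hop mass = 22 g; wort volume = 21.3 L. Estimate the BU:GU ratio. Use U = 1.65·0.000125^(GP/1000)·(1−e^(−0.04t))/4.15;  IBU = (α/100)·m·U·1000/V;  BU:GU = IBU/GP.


U = 1.65·0.000125^(55/1000)·(1−e^(−0.04·68))/4.15 = 0.2266
IBU = (9.4/100)·22·0.2266·1000/21.3 = 21.9959
BU:GU = 21.9959/55

0.3999


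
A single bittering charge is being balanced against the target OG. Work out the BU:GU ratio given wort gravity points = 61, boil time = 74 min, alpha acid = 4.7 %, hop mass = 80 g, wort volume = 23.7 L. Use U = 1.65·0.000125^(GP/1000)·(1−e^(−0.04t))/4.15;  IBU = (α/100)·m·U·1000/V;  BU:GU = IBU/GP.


U = 1.65·0.000125^(61/1000)·(1−e^(−0.04·74))/4.15 = 0.2179
IBU = (4.7/100)·80·0.2179·1000/23.7 = 34.5683
BU:GU = 34.5683/61

0.5667


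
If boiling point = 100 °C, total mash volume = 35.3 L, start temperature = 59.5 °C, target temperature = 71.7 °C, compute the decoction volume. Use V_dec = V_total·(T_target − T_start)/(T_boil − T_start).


V_dec = 35.3·(71.7 − 59.5)/(100 − 59.5)

10.6336 L


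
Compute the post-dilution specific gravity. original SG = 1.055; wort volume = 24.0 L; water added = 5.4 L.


SG_new = 1 + (SG_old − 1)·V_old/(V_old + V_water)
pts = (1.055 − 1)·1000·24.0/(24.0 + 5.4) = 44.8980
SG_new = 1 + 44.8980/1000

1.0449


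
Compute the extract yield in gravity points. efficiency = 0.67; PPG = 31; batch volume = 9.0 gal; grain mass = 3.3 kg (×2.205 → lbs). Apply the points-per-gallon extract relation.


points = lbs × PPG × eff / vol
lbs = 3.3 × 2.205 = 7.2765
points = 7.2765 × 31 × 0.67 / 9.0

16.7925 points


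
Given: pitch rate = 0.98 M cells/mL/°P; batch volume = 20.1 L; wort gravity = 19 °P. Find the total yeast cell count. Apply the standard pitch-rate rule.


cells (billions) = rate · V_L · °P
cells = 0.98 · 20.1 · 19

374.2620 billion cells


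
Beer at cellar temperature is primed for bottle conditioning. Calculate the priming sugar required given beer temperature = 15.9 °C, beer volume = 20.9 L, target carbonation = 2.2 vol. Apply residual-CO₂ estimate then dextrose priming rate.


residual = 14.695·(0.01821 + 0.09011·e^(−0.04·T));  sugar = (target − residual)·4.0·V
residual = 14.695·(0.01821 + 0.09011·e^(−0.04·15.9)) = 0.9686
sugar = (2.2 − 0.9686)·4.0·20.9

102.9436 g


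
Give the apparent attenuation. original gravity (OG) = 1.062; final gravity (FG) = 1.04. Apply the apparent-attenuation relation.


AA = (OG − FG)/(OG − 1) · 100
AA = (1.062 − 1.04)/(1.062 − 1) · 100

35.4839 %


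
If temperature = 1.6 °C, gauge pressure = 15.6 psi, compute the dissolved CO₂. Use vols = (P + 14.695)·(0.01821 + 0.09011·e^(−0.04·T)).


vols = (15.6 + 14.695)·(0.01821 + 0.09011·e^(−0.04·1.6))

3.1123 volumes


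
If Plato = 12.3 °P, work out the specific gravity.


SG = 259/(259 − P)
SG = 259/(259 − 12.3)

1.0499


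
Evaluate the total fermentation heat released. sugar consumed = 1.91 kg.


Q = m_sugar · 590 kJ/kg
Q = 1.91 · 590

1126.9000 kJ


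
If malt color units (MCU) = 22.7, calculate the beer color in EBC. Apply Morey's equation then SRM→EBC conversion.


SRM = 1.4922·MCU^0.6859;  EBC = SRM·1.97
SRM = 1.4922·22.7^0.6859 = 12.7036
EBC = 12.7036·1.97

25.0260 EBC


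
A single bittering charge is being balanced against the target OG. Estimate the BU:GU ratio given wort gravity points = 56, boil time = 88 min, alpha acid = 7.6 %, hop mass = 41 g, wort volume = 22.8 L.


U = 1.65·0.000125^(GP/1000)·(1−e^(−0.04t))/4.15;  IBU = (α/100)·m·U·1000/V;  BU:GU = IBU/GP
U = 1.65·0.000125^(56/1000)·(1−e^(−0.04·88))/4.15 = 0.2332
IBU = (7.6/100)·41·0.2332·1000/22.8 = 31.8769
BU:GU = 31.8769/56

0.5692


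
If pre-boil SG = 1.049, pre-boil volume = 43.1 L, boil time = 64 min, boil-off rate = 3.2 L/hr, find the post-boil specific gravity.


V_post = V_pre − rate·(t/60);  SG_post = 1 + (SG_pre−1)·V_pre/V_post
V_post = 43.1 − 3.2·(64/60) = 39.6867
SG_post = 1 + (1.049 − 1)·43.1/39.6867

1.0532


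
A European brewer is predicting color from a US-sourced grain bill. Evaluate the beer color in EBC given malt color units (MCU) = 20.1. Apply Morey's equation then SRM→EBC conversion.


SRM = 1.4922·MCU^0.6859;  EBC = SRM·1.97
SRM = 1.4922·20.1^0.6859 = 11.6866
EBC = 11.6866·1.97

23.0227 EBC


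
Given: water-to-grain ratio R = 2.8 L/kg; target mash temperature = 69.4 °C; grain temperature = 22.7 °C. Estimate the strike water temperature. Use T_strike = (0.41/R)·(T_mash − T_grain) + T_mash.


T_strike = (0.41/2.8)·(69.4 − 22.7) + 69.4

76.2382 °C


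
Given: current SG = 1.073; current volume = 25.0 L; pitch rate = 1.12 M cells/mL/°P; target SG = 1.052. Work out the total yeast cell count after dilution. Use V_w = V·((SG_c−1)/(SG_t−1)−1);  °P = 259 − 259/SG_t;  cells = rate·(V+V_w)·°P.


V_w = 25.0·((1.073−1)/(1.052−1)−1) = 10.0962
V_final = 25.0 + 10.0962 = 35.0962
°P = 259 − 259/1.052 = 12.8023
cells = 1.12·35.0962·12.8023

503.2281 billion cells


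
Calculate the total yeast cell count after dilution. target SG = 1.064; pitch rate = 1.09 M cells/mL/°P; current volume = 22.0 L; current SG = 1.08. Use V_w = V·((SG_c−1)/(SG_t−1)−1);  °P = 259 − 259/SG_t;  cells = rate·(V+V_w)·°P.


V_w = 22.0·((1.08−1)/(1.064−1)−1) = 5.5000
V_final = 22.0 + 5.5000 = 27.5000
°P = 259 − 259/1.064 = 15.5789
cells = 1.09·27.5000·15.5789

466.9789 billion cells


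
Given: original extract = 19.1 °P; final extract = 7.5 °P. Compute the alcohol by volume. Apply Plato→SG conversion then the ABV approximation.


SG = 259/(259 − P);  ABV = (OG − FG)·131.25
OG = 259/(259 − 19.1) = 1.0796
FG = 259/(259 − 7.5) = 1.0298
ABV = (1.0796 − 1.0298)·131.25

6.5357 % ABV


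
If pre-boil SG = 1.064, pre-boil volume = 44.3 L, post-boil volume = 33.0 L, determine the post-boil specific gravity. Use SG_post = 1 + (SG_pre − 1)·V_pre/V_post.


pts_pre = (1.064 − 1)·1000 = 64.0000
pts_post = 64.0000·44.3/33.0 = 85.9152
SG_post = 1 + 85.9152/1000

1.0859


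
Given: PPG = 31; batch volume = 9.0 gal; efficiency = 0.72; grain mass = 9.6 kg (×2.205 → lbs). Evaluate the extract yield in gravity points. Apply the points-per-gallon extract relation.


points = lbs × PPG × eff / vol
lbs = 9.6 × 2.205 = 21.1680
points = 21.1680 × 31 × 0.72 / 9.0

52.4966 points


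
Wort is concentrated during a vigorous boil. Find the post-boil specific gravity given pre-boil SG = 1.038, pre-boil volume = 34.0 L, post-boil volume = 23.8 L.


SG_post = 1 + (SG_pre − 1)·V_pre/V_post
pts_pre = (1.038 − 1)·1000 = 38.0000
pts_post = 38.0000·34.0/23.8 = 54.2857
SG_post = 1 + 54.2857/1000

1.0543


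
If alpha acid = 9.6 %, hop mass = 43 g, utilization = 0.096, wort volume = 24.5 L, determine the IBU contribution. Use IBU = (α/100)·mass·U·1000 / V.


IBU = (9.6/100)·43·0.096·1000 / 24.5

16.1750 IBU


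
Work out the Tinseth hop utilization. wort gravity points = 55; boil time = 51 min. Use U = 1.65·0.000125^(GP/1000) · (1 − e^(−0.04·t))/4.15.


bigness = 1.65·0.000125^(55/1000) = 1.0065
boil_factor = (1 − e^(−0.04·51))/4.15 = 0.2096
U = 1.0065 · 0.2096

0.2110


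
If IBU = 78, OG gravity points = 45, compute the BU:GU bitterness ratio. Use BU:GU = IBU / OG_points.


BU:GU = 78 / 45

1.7333


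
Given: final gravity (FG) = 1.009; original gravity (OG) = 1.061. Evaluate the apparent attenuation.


AA = (OG − FG)/(OG − 1) · 100
AA = (1.061 − 1.009)/(1.061 − 1) · 100

85.2459 %


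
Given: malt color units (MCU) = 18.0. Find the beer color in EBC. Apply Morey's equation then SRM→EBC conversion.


SRM = 1.4922·MCU^0.6859;  EBC = SRM·1.97
SRM = 1.4922·18.0^0.6859 = 10.8347
EBC = 10.8347·1.97

21.3444 EBC


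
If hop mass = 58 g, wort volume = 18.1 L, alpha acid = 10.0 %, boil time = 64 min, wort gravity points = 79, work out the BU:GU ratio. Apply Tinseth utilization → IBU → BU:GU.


U = 1.65·0.000125^(GP/1000)·(1−e^(−0.04t))/4.15;  IBU = (α/100)·m·U·1000/V;  BU:GU = IBU/GP
U = 1.65·0.000125^(79/1000)·(1−e^(−0.04·64))/4.15 = 0.1804
IBU = (10.0/100)·58·0.1804·1000/18.1 = 57.7962
BU:GU = 57.7962/79

0.7316


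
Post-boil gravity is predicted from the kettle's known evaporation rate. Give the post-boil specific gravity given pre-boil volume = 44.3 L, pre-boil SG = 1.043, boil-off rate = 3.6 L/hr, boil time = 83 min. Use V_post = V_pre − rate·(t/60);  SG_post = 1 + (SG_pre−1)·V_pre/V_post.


V_post = 44.3 − 3.6·(83/60) = 39.3200
SG_post = 1 + (1.043 − 1)·44.3/39.3200

1.0484


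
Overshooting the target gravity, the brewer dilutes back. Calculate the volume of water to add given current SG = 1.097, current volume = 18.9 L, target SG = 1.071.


V_water = V·((SG_curr − 1)/(SG_target − 1) − 1)
V_water = 18.9·((1.097 − 1)/(1.071 − 1) − 1)

6.9211 L


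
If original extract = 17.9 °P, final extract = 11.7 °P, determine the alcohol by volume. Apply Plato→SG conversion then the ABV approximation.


SG = 259/(259 − P);  ABV = (OG − FG)·131.25
OG = 259/(259 − 17.9) = 1.0742
FG = 259/(259 − 11.7) = 1.0473
ABV = (1.0742 − 1.0473)·131.25

3.5348 % ABV


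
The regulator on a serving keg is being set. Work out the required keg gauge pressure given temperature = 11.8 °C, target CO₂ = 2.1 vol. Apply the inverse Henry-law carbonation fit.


psi = vols/(0.01821 + 0.09011·e^(−0.04·T)) − 14.695
psi = 2.1/(0.01821 + 0.09011·e^(−0.04·11.8)) − 14.695

13.5246 psi


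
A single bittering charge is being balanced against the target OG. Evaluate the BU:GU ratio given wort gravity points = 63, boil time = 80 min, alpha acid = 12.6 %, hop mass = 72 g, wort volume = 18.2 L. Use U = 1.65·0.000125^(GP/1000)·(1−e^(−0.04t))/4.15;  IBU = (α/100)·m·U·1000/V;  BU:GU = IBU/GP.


U = 1.65·0.000125^(63/1000)·(1−e^(−0.04·80))/4.15 = 0.2165
IBU = (12.6/100)·72·0.2165·1000/18.2 = 107.9193
BU:GU = 107.9193/63

1.7130


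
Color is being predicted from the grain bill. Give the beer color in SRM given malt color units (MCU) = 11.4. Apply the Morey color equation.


SRM = 1.4922 · MCU^0.6859
SRM = 1.4922 · 11.4^0.6859

7.9206 SRM


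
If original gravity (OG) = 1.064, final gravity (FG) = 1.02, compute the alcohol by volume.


ABV = (OG − FG) · 131.25
ABV = (1.064 − 1.02) · 131.25

5.7750 % ABV


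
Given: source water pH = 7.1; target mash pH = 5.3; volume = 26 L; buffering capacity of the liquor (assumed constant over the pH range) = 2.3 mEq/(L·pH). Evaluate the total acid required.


acid = buffering capacity · (pH_source − pH_target) · V
acid = 2.3 · (7.1 − 5.3) · 26

107.6400 mEq


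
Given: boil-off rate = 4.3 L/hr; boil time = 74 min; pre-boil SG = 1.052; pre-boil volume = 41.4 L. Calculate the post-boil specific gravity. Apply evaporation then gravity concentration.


V_post = V_pre − rate·(t/60);  SG_post = 1 + (SG_pre−1)·V_pre/V_post
V_post = 41.4 − 4.3·(74/60) = 36.0967
SG_post = 1 + (1.052 − 1)·41.4/36.0967

1.0596


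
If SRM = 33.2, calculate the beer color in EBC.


EBC = SRM · 1.97
EBC = 33.2 · 1.97

65.4040 EBC


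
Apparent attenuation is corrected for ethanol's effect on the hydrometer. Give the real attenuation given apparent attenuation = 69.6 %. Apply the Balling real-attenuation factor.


RA = AA · 0.8192
RA = 69.6 · 0.8192

57.0163 %


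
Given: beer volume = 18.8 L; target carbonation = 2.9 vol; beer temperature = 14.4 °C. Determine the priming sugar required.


residual = 14.695·(0.01821 + 0.09011·e^(−0.04·T));  sugar = (target − residual)·4.0·V
residual = 14.695·(0.01821 + 0.09011·e^(−0.04·14.4)) = 1.0120
sugar = (2.9 − 1.0120)·4.0·18.8

141.9801 g


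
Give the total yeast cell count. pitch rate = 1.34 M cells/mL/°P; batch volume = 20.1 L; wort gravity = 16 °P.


cells (billions) = rate · V_L · °P
cells = 1.34 · 20.1 · 16

430.9440 billion cells


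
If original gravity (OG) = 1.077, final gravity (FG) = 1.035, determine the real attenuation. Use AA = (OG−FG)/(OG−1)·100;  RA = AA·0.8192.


AA = (1.077 − 1.035)/(1.077 − 1)·100 = 54.5455
RA = 54.5455·0.8192

44.6836 %


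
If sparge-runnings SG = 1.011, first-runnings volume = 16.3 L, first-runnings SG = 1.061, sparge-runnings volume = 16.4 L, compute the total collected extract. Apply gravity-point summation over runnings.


total = Σ (SG_i − 1)·1000·V_i
first = (1.061 − 1)·1000·16.3 = 994.3000
sparge = (1.011 − 1)·1000·16.4 = 180.4000
total = 994.3000 + 180.4000

1174.7000 gravity·L


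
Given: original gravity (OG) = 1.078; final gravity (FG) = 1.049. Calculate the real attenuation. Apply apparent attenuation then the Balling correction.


AA = (OG−FG)/(OG−1)·100;  RA = AA·0.8192
AA = (1.078 − 1.049)/(1.078 − 1)·100 = 37.1795
RA = 37.1795·0.8192

30.4574 %


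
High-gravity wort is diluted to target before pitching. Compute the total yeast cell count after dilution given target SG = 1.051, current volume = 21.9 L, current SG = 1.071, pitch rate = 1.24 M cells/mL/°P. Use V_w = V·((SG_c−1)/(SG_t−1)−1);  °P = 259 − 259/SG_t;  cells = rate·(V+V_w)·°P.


V_w = 21.9·((1.071−1)/(1.051−1)−1) = 8.5882
V_final = 21.9 + 8.5882 = 30.4882
°P = 259 − 259/1.051 = 12.5680
cells = 1.24·30.4882·12.5680

475.1396 billion cells


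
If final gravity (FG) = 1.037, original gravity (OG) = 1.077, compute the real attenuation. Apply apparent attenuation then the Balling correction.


AA = (OG−FG)/(OG−1)·100;  RA = AA·0.8192
AA = (1.077 − 1.037)/(1.077 − 1)·100 = 51.9481
RA = 51.9481·0.8192

42.5558 %


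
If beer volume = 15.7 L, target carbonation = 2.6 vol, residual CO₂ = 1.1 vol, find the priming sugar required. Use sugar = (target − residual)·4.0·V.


sugar = (2.6 − 1.1)·4.0·15.7

94.2000 g


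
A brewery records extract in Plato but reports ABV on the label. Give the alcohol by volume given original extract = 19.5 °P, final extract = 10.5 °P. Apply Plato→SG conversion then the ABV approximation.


SG = 259/(259 − P);  ABV = (OG − FG)·131.25
OG = 259/(259 − 19.5) = 1.0814
FG = 259/(259 − 10.5) = 1.0423
ABV = (1.0814 − 1.0423)·131.25

5.1406 % ABV


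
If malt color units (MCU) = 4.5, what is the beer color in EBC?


SRM = 1.4922·MCU^0.6859;  EBC = SRM·1.97
SRM = 1.4922·4.5^0.6859 = 4.1866
EBC = 4.1866·1.97

8.2477 EBC


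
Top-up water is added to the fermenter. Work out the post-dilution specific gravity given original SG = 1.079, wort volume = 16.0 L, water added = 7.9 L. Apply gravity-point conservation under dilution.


SG_new = 1 + (SG_old − 1)·V_old/(V_old + V_water)
pts = (1.079 − 1)·1000·16.0/(16.0 + 7.9) = 52.8870
SG_new = 1 + 52.8870/1000

1.0529


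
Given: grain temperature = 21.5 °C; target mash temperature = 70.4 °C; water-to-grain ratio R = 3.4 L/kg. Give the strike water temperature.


T_strike = (0.41/R)·(T_mash − T_grain) + T_mash
T_strike = (0.41/3.4)·(70.4 − 21.5) + 70.4

76.2968 °C


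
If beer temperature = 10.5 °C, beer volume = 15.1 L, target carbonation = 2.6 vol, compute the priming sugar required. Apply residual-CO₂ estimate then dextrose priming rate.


residual = 14.695·(0.01821 + 0.09011·e^(−0.04·T));  sugar = (target − residual)·4.0·V
residual = 14.695·(0.01821 + 0.09011·e^(−0.04·10.5)) = 1.1376
sugar = (2.6 − 1.1376)·4.0·15.1

88.3268 g


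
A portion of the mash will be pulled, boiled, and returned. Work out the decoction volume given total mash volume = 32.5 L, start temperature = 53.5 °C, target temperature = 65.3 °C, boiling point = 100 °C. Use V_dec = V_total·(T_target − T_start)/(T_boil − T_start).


V_dec = 32.5·(65.3 − 53.5)/(100 − 53.5)

8.2473 L


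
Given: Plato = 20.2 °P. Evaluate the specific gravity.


SG = 259/(259 − P)
SG = 259/(259 − 20.2)

1.0846


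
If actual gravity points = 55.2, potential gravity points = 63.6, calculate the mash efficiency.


efficiency = actual / potential × 100
efficiency = 55.2 / 63.6 × 100

86.7925 %


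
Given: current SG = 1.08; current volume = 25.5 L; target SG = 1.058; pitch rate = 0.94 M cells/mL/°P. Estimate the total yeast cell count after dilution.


V_w = V·((SG_c−1)/(SG_t−1)−1);  °P = 259 − 259/SG_t;  cells = rate·(V+V_w)·°P
V_w = 25.5·((1.08−1)/(1.058−1)−1) = 9.6724
V_final = 25.5 + 9.6724 = 35.1724
°P = 259 − 259/1.058 = 14.1985
cells = 0.94·35.1724·14.1985

469.4314 billion cells


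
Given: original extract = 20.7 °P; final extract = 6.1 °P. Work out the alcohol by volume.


SG = 259/(259 − P);  ABV = (OG − FG)·131.25
OG = 259/(259 − 20.7) = 1.0869
FG = 259/(259 − 6.1) = 1.0241
ABV = (1.0869 − 1.0241)·131.25

8.2353 % ABV


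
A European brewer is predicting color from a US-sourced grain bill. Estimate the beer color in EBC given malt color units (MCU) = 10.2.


SRM = 1.4922·MCU^0.6859;  EBC = SRM·1.97
SRM = 1.4922·10.2^0.6859 = 7.3388
EBC = 7.3388·1.97

14.4575 EBC


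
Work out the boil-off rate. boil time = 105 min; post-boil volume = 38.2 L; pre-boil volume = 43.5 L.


rate = (V_pre − V_post) / (t_min/60)
rate = (43.5 − 38.2) / (105/60)

3.0286 L/hr


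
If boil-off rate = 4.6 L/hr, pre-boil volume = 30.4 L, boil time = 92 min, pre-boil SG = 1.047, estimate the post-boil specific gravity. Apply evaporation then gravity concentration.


V_post = V_pre − rate·(t/60);  SG_post = 1 + (SG_pre−1)·V_pre/V_post
V_post = 30.4 − 4.6·(92/60) = 23.3467
SG_post = 1 + (1.047 − 1)·30.4/23.3467

1.0612


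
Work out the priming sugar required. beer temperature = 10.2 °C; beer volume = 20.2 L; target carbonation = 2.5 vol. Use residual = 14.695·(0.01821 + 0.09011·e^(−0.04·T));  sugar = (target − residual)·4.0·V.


residual = 14.695·(0.01821 + 0.09011·e^(−0.04·10.2)) = 1.1481
sugar = (2.5 − 1.1481)·4.0·20.2

109.2304 g


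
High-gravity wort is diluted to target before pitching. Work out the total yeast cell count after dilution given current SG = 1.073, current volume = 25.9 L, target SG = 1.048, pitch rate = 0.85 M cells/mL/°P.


V_w = V·((SG_c−1)/(SG_t−1)−1);  °P = 259 − 259/SG_t;  cells = rate·(V+V_w)·°P
V_w = 25.9·((1.073−1)/(1.048−1)−1) = 13.4896
V_final = 25.9 + 13.4896 = 39.3896
°P = 259 − 259/1.048 = 11.8626
cells = 0.85·39.3896·11.8626

397.1733 billion cells


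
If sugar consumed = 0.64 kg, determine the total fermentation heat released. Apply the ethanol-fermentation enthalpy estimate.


Q = m_sugar · 590 kJ/kg
Q = 0.64 · 590

377.6000 kJ


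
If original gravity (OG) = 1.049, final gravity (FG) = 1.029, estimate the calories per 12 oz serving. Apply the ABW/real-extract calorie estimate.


ABW = (OG−FG)·131.25·0.79/FG;  °P = 259 − 259/SG (for OG→OE and FG→AE);  RE = 0.1808·OE + 0.8192·AE;  Cal = (6.9·ABW + 4·(RE−0.1))·FG·3.55
ABW = (1.049 − 1.029)·131.25·0.79/1.029 = 2.0153
OE = 259 − 259/1.049 = 12.0982 °P
AE = 259 − 259/1.029 = 7.2993 °P
RE = 0.1808·12.0982 + 0.8192·7.2993 = 8.1670 °P
Cal = (6.9·2.0153 + 4·(8.1670−0.1))·1.029·3.55

168.6692 kcal


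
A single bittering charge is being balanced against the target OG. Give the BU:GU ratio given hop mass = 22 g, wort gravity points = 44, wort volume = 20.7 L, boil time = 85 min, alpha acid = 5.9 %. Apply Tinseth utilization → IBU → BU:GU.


U = 1.65·0.000125^(GP/1000)·(1−e^(−0.04t))/4.15;  IBU = (α/100)·m·U·1000/V;  BU:GU = IBU/GP
U = 1.65·0.000125^(44/1000)·(1−e^(−0.04·85))/4.15 = 0.2588
IBU = (5.9/100)·22·0.2588·1000/20.7 = 16.2279
BU:GU = 16.2279/44

0.3688


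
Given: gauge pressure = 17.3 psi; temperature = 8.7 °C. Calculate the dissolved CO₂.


vols = (P + 14.695)·(0.01821 + 0.09011·e^(−0.04·T))
vols = (17.3 + 14.695)·(0.01821 + 0.09011·e^(−0.04·8.7))

2.6184 volumes


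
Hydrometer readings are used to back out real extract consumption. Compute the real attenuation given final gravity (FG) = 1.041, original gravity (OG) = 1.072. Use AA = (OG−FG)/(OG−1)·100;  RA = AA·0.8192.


AA = (1.072 − 1.041)/(1.072 − 1)·100 = 43.0556
RA = 43.0556·0.8192

35.2711 %


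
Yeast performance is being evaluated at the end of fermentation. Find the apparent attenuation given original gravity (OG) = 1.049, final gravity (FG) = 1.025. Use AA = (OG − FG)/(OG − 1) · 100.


AA = (1.049 − 1.025)/(1.049 − 1) · 100

48.9796 %


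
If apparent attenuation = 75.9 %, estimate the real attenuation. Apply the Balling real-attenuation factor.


RA = AA · 0.8192
RA = 75.9 · 0.8192

62.1773 %


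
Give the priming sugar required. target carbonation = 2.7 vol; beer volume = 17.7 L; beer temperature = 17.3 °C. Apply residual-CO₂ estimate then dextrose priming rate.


residual = 14.695·(0.01821 + 0.09011·e^(−0.04·T));  sugar = (target − residual)·4.0·V
residual = 14.695·(0.01821 + 0.09011·e^(−0.04·17.3)) = 0.9304
sugar = (2.7 − 0.9304)·4.0·17.7

125.2849 g


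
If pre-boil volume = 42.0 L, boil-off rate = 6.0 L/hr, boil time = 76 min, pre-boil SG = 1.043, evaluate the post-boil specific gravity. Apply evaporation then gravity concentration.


V_post = V_pre − rate·(t/60);  SG_post = 1 + (SG_pre−1)·V_pre/V_post
V_post = 42.0 − 6.0·(76/60) = 34.4000
SG_post = 1 + (1.043 − 1)·42.0/34.4000

1.0525


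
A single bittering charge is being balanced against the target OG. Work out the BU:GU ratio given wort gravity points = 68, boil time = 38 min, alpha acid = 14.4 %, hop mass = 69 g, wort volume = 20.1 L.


U = 1.65·0.000125^(GP/1000)·(1−e^(−0.04t))/4.15;  IBU = (α/100)·m·U·1000/V;  BU:GU = IBU/GP
U = 1.65·0.000125^(68/1000)·(1−e^(−0.04·38))/4.15 = 0.1686
IBU = (14.4/100)·69·0.1686·1000/20.1 = 83.3398
BU:GU = 83.3398/68

1.2256


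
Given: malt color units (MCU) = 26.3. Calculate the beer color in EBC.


SRM = 1.4922·MCU^0.6859;  EBC = SRM·1.97
SRM = 1.4922·26.3^0.6859 = 14.0532
EBC = 14.0532·1.97

27.6848 EBC


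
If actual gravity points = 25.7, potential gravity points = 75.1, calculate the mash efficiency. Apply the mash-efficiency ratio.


efficiency = actual / potential × 100
efficiency = 25.7 / 75.1 × 100

34.2210 %


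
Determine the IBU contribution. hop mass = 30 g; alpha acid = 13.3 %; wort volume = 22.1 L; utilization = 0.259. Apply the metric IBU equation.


IBU = (α/100)·mass·U·1000 / V
IBU = (13.3/100)·30·0.259·1000 / 22.1

46.7606 IBU


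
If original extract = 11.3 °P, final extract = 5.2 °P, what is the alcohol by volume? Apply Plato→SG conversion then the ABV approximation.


SG = 259/(259 − P);  ABV = (OG − FG)·131.25
OG = 259/(259 − 11.3) = 1.0456
FG = 259/(259 − 5.2) = 1.0205
ABV = (1.0456 − 1.0205)·131.25

3.2985 % ABV


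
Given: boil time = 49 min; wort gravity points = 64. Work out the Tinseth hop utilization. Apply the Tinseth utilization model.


U = 1.65·0.000125^(GP/1000) · (1 − e^(−0.04·t))/4.15
bigness = 1.65·0.000125^(64/1000) = 0.9283
boil_factor = (1 − e^(−0.04·49))/4.15 = 0.2070
U = 0.9283 · 0.2070

0.1922


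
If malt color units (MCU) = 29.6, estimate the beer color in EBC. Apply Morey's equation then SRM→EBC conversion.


SRM = 1.4922·MCU^0.6859;  EBC = SRM·1.97
SRM = 1.4922·29.6^0.6859 = 15.2400
EBC = 15.2400·1.97

30.0229 EBC


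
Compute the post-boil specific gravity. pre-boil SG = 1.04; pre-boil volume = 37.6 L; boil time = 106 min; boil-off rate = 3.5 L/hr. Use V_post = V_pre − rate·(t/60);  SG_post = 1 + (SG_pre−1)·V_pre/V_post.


V_post = 37.6 − 3.5·(106/60) = 31.4167
SG_post = 1 + (1.04 − 1)·37.6/31.4167

1.0479


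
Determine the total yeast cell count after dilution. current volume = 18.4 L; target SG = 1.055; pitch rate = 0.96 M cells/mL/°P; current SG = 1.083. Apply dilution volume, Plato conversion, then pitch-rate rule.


V_w = V·((SG_c−1)/(SG_t−1)−1);  °P = 259 − 259/SG_t;  cells = rate·(V+V_w)·°P
V_w = 18.4·((1.083−1)/(1.055−1)−1) = 9.3673
V_final = 18.4 + 9.3673 = 27.7673
°P = 259 − 259/1.055 = 13.5024
cells = 0.96·27.7673·13.5024

359.9270 billion cells


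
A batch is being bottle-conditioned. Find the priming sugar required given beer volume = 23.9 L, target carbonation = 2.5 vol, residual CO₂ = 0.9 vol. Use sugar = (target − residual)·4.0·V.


sugar = (2.5 − 0.9)·4.0·23.9

152.9600 g


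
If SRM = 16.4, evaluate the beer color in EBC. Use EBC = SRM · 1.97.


EBC = 16.4 · 1.97

32.3080 EBC


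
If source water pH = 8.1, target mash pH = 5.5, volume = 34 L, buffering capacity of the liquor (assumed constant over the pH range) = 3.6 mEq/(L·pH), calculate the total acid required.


acid = buffering capacity · (pH_source − pH_target) · V
acid = 3.6 · (8.1 − 5.5) · 34

318.2400 mEq
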